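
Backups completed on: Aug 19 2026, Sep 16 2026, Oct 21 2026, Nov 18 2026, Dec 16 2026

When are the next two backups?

Jan 20 2027, Feb 17 2027

These are Wednesdays at 28- or 35-day spacing (28, 35, 28, 28).
The pattern: 3rd Wednesday of the month.
January 2027 — 3rd Wednesday is Jan 20 2027.
3rd Wednesday of February 2027: Feb 17 2027.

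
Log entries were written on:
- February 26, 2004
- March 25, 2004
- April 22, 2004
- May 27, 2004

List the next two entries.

These are Thursdays at 28- or 35-day spacing (28, 28, 35).
The pattern: 4th Thursday of the month.
4th Thursday of June 2004: June 24, 2004.
4th Thursday of July 2004: July 22, 2004.

June 24, 2004; July 22, 2004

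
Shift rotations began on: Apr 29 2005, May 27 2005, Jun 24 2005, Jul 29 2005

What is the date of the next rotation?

Aug 26 2005

All Fridays; the gaps (28, 28, 35) vary with month length.
This is the last Friday of each month.
August 2005 ends with Friday Aug 26 2005.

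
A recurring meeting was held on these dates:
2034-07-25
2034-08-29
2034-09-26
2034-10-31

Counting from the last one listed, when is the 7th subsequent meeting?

2035-05-29

Every date is a Tuesday; gaps 35, 28, 35 days.
Each is the last Tuesday of its month (at least one falls on the 29th or later, ruling out '4th Tuesday').
November 2034 ends with Tuesday 2034-11-28.
Last Tuesday of December 2034: 2034-12-26.
Last Tuesday of January 2035: 2035-01-30.
February 2035 ends with Tuesday 2035-02-27.
March 2035 ends with Tuesday 2035-03-27.
April 2035 ends with Tuesday 2035-04-24.
Last Tuesday of May 2035: 2035-05-29.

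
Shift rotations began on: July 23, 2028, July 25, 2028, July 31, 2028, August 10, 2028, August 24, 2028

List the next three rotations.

The spacing grows by 4 each time: 2, 6, 10, 14 days.
Next gap: 18 days. August 24, 2028 + 18 days = September 11, 2028.
Next gap: 22 days. September 11, 2028 + 22 days = October 3, 2028.
Next gap: 26 days. October 3, 2028 + 26 days = October 29, 2028.

September 11, 2028; October 3, 2028; October 29, 2028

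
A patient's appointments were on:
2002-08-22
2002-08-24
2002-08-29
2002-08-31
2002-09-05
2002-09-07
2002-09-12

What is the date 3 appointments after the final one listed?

Every event lands on a Thursday or Saturday (gaps cycle 2, 5, 2, 5, 2, 5).
So the schedule is: every Thursday and Saturday.
The following Saturday is 2002-09-14.
The following Thursday is 2002-09-19.
Next Saturday: 2002-09-21.

2002-09-21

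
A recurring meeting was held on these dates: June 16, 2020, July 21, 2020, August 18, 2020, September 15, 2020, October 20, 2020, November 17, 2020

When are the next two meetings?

December 15, 2020; January 19, 2021

Gaps: 35, 28, 28, 35, 28 days — a mix of 28 and 35. Every date is a Tuesday.
Each is the 3rd Tuesday of its month.
December 2020 — 3rd Tuesday is December 15, 2020.
January 2021 — 3rd Tuesday is January 19, 2021.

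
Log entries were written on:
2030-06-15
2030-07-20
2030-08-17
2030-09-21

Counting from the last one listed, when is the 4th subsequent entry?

Gaps: 35, 28, 35 days — a mix of 28 and 35. Every date is a Saturday.
Each is the 3rd Saturday of its month.
3rd Saturday of October 2030: 2030-10-19.
November 2030 — 3rd Saturday is 2030-11-16.
3rd Saturday of December 2030: 2030-12-21.
3rd Saturday of January 2031: 2031-01-18.

2031-01-18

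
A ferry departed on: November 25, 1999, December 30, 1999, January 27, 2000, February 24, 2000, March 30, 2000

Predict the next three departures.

Every date is a Thursday; gaps 35, 28, 28, 35 days.
Each is the last Thursday of its month (at least one falls on the 29th or later, ruling out '4th Thursday').
Last Thursday of April 2000: April 27, 2000.
Last Thursday of May 2000: May 25, 2000.
June 2000 ends with Thursday June 29, 2000.

April 27, 2000; May 25, 2000; June 29, 2000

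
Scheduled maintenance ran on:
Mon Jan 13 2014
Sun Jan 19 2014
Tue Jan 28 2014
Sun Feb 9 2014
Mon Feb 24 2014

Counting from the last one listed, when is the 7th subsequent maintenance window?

Mon Sep 1 2014

Gaps: 6, 9, 12, 15 days — each gap is 3 larger than the previous one.
Next gap: 18 days. Mon Feb 24 2014 + 18 days = Fri Mar 14 2014.
Next gap: 21 days. Fri Mar 14 2014 + 21 days = Fri Apr 4 2014.
Next gap: 24 days. Fri Apr 4 2014 + 24 days = Mon Apr 28 2014.
Next gap: 27 days. Mon Apr 28 2014 + 27 days = Sun May 25 2014.
Next gap: 30 days. Sun May 25 2014 + 30 days = Tue Jun 24 2014.
Next gap: 33 days. Tue Jun 24 2014 + 33 days = Sun Jul 27 2014.
Next gap: 36 days. Sun Jul 27 2014 + 36 days = Mon Sep 1 2014.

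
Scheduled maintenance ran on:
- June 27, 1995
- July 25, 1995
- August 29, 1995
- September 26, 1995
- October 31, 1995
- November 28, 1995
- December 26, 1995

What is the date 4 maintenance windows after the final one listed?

All Tuesdays; the gaps (28, 35, 28, 35, 28, 28) vary with month length.
This is the last Tuesday of each month.
January 1996 ends with Tuesday January 30, 1996.
Last Tuesday of February 1996: February 27, 1996.
March 1996 ends with Tuesday March 26, 1996.
April 1996 ends with Tuesday April 30, 1996.

April 30, 1996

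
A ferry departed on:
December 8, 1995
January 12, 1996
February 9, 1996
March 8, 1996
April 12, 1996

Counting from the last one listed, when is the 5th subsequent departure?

September 13, 1996

These are Fridays at 28- or 35-day spacing (35, 28, 28, 35).
The pattern: 2nd Friday of the month.
May 1996 — 2nd Friday is May 10, 1996.
2nd Friday of June 1996: June 14, 1996.
July 1996 — 2nd Friday is July 12, 1996.
2nd Friday of August 1996: August 9, 1996.
September 1996 — 2nd Friday is September 13, 1996.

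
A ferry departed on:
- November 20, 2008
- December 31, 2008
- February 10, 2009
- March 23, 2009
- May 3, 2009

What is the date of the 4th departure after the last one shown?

The spacing is 41, 41, 41, 41 days — always 41 days.
May 3, 2009 + 41 days = June 13, 2009.
June 13, 2009 + 41 days = July 24, 2009.
July 24, 2009 + 41 days = September 3, 2009.
September 3, 2009 + 41 days = October 14, 2009.

October 14, 2009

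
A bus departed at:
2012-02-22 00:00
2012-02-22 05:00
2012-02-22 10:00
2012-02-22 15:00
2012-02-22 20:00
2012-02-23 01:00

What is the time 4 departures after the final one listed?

The interval is a steady 5 hours (5, 5, 5, 5, 5).
2012-02-23 01:00 + 5 h = 2012-02-23 06:00.
2012-02-23 06:00 + 5 h = 2012-02-23 11:00.
2012-02-23 11:00 + 5 h = 2012-02-23 16:00.
2012-02-23 16:00 + 5 h = 2012-02-23 21:00.

2012-02-23 21:00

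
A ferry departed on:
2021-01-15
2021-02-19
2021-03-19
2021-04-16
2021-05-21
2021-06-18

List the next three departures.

2021-07-16, 2021-08-20, 2021-09-17

Gaps: 35, 28, 28, 35, 28 days — a mix of 28 and 35. Every date is a Friday.
Each is the 3rd Friday of its month.
3rd Friday of July 2021: 2021-07-16.
3rd Friday of August 2021: 2021-08-20.
September 2021 — 3rd Friday is 2021-09-17.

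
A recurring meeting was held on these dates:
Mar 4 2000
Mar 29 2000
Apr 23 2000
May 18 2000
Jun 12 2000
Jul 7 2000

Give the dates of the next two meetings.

Gaps between consecutive events: 25, 25, 25, 25, 25 days — a constant 25-day interval.
Jul 7 2000 + 25 days = Aug 1 2000.
Aug 1 2000 + 25 days = Aug 26 2000.

Aug 1 2000, Aug 26 2000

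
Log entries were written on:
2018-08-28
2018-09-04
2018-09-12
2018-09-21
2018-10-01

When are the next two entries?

The spacing grows by 1 each time: 7, 8, 9, 10 days.
Next gap: 11 days. 2018-10-01 + 11 days = 2018-10-12.
Next gap: 12 days. 2018-10-12 + 12 days = 2018-10-24.

2018-10-12, 2018-10-24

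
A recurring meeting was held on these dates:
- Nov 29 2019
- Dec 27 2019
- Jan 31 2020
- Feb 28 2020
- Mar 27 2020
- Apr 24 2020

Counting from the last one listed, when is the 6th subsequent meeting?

These are Fridays with 28, 35, 28, 28, 28-day gaps.
Each is the final Friday of its month — Nov 29 2019 is past the 28th, so '4th Friday' doesn't fit.
May 2020 ends with Friday May 29 2020.
Last Friday of June 2020: Jun 26 2020.
Last Friday of July 2020: Jul 31 2020.
August 2020 ends with Friday Aug 28 2020.
Last Friday of September 2020: Sep 25 2020.
Last Friday of October 2020: Oct 30 2020.

Oct 30 2020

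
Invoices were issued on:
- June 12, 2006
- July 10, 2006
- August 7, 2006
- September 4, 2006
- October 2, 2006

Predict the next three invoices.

Gaps between consecutive events: 28, 28, 28, 28 days — a constant 28-day interval.
October 2, 2006 + 28 days = October 30, 2006.
October 30, 2006 + 28 days = November 27, 2006.
November 27, 2006 + 28 days = December 25, 2006.

October 30, 2006; November 27, 2006; December 25, 2006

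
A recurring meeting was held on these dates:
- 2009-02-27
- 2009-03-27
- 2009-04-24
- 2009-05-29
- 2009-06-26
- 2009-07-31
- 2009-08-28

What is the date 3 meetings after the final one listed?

2009-11-27

These are Fridays with 28, 28, 35, 28, 35, 28-day gaps.
Each is the final Friday of its month — 2009-05-29 is past the 28th, so '4th Friday' doesn't fit.
Last Friday of September 2009: 2009-09-25.
Last Friday of October 2009: 2009-10-30.
Last Friday of November 2009: 2009-11-27.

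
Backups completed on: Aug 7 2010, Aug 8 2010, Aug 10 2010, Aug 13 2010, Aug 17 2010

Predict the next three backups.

Aug 22 2010, Aug 28 2010, Sep 4 2010

Intervals are 1, 2, 3, 4 days — an arithmetic progression with common difference 1.
Next gap: 5 days. Aug 17 2010 + 5 days = Aug 22 2010.
Next gap: 6 days. Aug 22 2010 + 6 days = Aug 28 2010.
Next gap: 7 days. Aug 28 2010 + 7 days = Sep 4 2010.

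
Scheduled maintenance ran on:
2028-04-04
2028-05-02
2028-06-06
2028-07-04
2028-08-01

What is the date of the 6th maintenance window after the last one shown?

2029-02-06

These are Tuesdays at 28- or 35-day spacing (28, 35, 28, 28).
The pattern: 1st Tuesday of the month.
September 2028 — 1st Tuesday is 2028-09-05.
October 2028 — 1st Tuesday is 2028-10-03.
1st Tuesday of November 2028: 2028-11-07.
December 2028 — 1st Tuesday is 2028-12-05.
1st Tuesday of January 2029: 2029-01-02.
1st Tuesday of February 2029: 2029-02-06.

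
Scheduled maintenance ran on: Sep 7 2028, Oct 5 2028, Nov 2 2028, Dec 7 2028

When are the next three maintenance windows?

All dates are Thursdays, 28, 28, 35 days apart.
Specifically, the 1st Thursday of each month.
1st Thursday of January 2029: Jan 4 2029.
February 2029 — 1st Thursday is Feb 1 2029.
March 2029 — 1st Thursday is Mar 1 2029.

Jan 4 2029, Feb 1 2029, Mar 1 2029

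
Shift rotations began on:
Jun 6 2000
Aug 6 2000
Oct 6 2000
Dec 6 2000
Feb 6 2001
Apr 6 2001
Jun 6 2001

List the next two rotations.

Each date is the 6th; the gaps (61, 61, 61, 62, 59, 61) track the month lengths.
The rule is the 6th of every 2 months.
Next: August 2001 → Aug 6 2001.
October 2001: Oct 6 2001.

Aug 6 2001, Oct 6 2001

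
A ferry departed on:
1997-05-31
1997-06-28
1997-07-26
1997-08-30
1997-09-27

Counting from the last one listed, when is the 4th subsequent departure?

Every date is a Saturday; gaps 28, 28, 35, 28 days.
Each is the last Saturday of its month (at least one falls on the 29th or later, ruling out '4th Saturday').
Last Saturday of October 1997: 1997-10-25.
Last Saturday of November 1997: 1997-11-29.
December 1997 ends with Saturday 1997-12-27.
Last Saturday of January 1998: 1998-01-31.

1998-01-31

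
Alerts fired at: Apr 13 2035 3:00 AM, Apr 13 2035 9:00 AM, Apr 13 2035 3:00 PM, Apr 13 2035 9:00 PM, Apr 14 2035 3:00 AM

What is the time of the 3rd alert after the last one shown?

Apr 14 2035 9:00 PM

The interval is a steady 6 hours (6, 6, 6, 6).
Apr 14 2035 3:00 AM + 6 h = Apr 14 2035 9:00 AM.
Apr 14 2035 9:00 AM + 6 h = Apr 14 2035 3:00 PM.
Apr 14 2035 3:00 PM + 6 h = Apr 14 2035 9:00 PM.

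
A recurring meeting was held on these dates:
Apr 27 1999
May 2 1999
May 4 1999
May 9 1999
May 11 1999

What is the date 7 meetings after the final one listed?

Every event lands on a Tuesday or Sunday (gaps cycle 5, 2, 5, 2).
So the schedule is: every Tuesday and Sunday.
Next Sunday: May 16 1999.
The following Tuesday is May 18 1999.
The following Sunday is May 23 1999.
Next Tuesday: May 25 1999.
The following Sunday is May 30 1999.
The following Tuesday is Jun 1 1999.
Next Sunday: Jun 6 1999.

Jun 6 1999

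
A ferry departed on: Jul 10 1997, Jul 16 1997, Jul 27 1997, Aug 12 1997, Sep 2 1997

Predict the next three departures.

Sep 28 1997, Oct 29 1997, Dec 4 1997

The spacing grows by 5 each time: 6, 11, 16, 21 days.
Next gap: 26 days. Sep 2 1997 + 26 days = Sep 28 1997.
Next gap: 31 days. Sep 28 1997 + 31 days = Oct 29 1997.
Next gap: 36 days. Oct 29 1997 + 36 days = Dec 4 1997.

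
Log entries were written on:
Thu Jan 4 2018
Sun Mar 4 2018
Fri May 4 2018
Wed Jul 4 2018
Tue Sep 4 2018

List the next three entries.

Each date is the 4th; the gaps (59, 61, 61, 62) track the month lengths.
The rule is the 4th of every 2 months.
November 2018: Sun Nov 4 2018.
Next: January 2019 → Fri Jan 4 2019.
March 2019: Mon Mar 4 2019.

Sun Nov 4 2018, Fri Jan 4 2019, Mon Mar 4 2019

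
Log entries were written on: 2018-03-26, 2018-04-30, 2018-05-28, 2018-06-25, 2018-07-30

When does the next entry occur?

Every date is a Monday; gaps 35, 28, 28, 35 days.
Each is the last Monday of its month (at least one falls on the 29th or later, ruling out '4th Monday').
August 2018 ends with Monday 2018-08-27.

2018-08-27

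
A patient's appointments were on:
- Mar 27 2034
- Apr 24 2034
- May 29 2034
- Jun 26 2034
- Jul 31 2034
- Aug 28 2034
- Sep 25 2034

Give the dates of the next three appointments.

Oct 30 2034, Nov 27 2034, Dec 25 2034

These are Mondays with 28, 35, 28, 35, 28, 28-day gaps.
Each is the final Monday of its month — May 29 2034 is past the 28th, so '4th Monday' doesn't fit.
October 2034 ends with Monday Oct 30 2034.
Last Monday of November 2034: Nov 27 2034.
December 2034 ends with Monday Dec 25 2034.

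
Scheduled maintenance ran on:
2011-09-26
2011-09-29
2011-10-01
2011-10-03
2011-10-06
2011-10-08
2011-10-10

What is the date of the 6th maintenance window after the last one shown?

Every event lands on a Monday or Thursday or Saturday (gaps cycle 3, 2, 2, 3, 2, 2).
So the schedule is: every Monday, Thursday and Saturday.
Next Thursday: 2011-10-13.
The following Saturday is 2011-10-15.
The following Monday is 2011-10-17.
The following Thursday is 2011-10-20.
Next Saturday: 2011-10-22.
Next Monday: 2011-10-24.

2011-10-24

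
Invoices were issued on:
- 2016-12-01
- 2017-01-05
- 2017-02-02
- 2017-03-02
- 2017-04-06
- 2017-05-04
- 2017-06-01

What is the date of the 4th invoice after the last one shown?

Gaps: 35, 28, 28, 35, 28, 28 days — a mix of 28 and 35. Every date is a Thursday.
Each is the 1st Thursday of its month.
1st Thursday of July 2017: 2017-07-06.
August 2017 — 1st Thursday is 2017-08-03.
1st Thursday of September 2017: 2017-09-07.
October 2017 — 1st Thursday is 2017-10-05.

2017-10-05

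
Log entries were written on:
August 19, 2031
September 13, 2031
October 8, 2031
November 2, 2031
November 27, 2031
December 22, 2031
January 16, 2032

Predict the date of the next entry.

The spacing is 25, 25, 25, 25, 25, 25 days — always 25 days.
January 16, 2032 + 25 days = February 10, 2032.

February 10, 2032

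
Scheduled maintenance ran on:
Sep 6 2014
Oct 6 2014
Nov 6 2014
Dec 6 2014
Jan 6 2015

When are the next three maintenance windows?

The day-of-month is always 6 (30, 31, 30, 31 days between events).
So this recurs on the 6th of each month.
Next: February 2015 → Feb 6 2015.
Next: March 2015 → Mar 6 2015.
Next: April 2015 → Apr 6 2015.

Feb 6 2015, Mar 6 2015, Apr 6 2015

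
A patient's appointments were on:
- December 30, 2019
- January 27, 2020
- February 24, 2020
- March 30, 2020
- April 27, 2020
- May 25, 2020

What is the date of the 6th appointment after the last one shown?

Every date is a Monday; gaps 28, 28, 35, 28, 28 days.
Each is the last Monday of its month (at least one falls on the 29th or later, ruling out '4th Monday').
June 2020 ends with Monday June 29, 2020.
Last Monday of July 2020: July 27, 2020.
August 2020 ends with Monday August 31, 2020.
Last Monday of September 2020: September 28, 2020.
Last Monday of October 2020: October 26, 2020.
Last Monday of November 2020: November 30, 2020.

November 30, 2020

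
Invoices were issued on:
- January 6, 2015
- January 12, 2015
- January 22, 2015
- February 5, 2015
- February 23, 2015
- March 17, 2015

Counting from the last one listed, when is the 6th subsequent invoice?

October 19, 2015

The spacing grows by 4 each time: 6, 10, 14, 18, 22 days.
Next gap: 26 days. March 17, 2015 + 26 days = April 12, 2015.
Next gap: 30 days. April 12, 2015 + 30 days = May 12, 2015.
Next gap: 34 days. May 12, 2015 + 34 days = June 15, 2015.
Next gap: 38 days. June 15, 2015 + 38 days = July 23, 2015.
Next gap: 42 days. July 23, 2015 + 42 days = September 3, 2015.
Next gap: 46 days. September 3, 2015 + 46 days = October 19, 2015.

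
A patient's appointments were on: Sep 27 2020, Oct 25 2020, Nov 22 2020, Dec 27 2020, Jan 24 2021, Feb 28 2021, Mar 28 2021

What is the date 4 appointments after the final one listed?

Gaps: 28, 28, 35, 28, 35, 28 days — a mix of 28 and 35. Every date is a Sunday.
Each is the 4th Sunday of its month.
April 2021 — 4th Sunday is Apr 25 2021.
4th Sunday of May 2021: May 23 2021.
4th Sunday of June 2021: Jun 27 2021.
4th Sunday of July 2021: Jul 25 2021.

Jul 25 2021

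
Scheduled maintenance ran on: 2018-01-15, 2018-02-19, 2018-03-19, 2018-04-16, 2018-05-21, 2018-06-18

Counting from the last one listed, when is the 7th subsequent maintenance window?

These are Mondays at 28- or 35-day spacing (35, 28, 28, 35, 28).
The pattern: 3rd Monday of the month.
3rd Monday of July 2018: 2018-07-16.
August 2018 — 3rd Monday is 2018-08-20.
September 2018 — 3rd Monday is 2018-09-17.
3rd Monday of October 2018: 2018-10-15.
3rd Monday of November 2018: 2018-11-19.
December 2018 — 3rd Monday is 2018-12-17.
3rd Monday of January 2019: 2019-01-21.

2019-01-21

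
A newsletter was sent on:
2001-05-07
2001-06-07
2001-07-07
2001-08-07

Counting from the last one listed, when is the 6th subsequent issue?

Gaps: 31, 30, 31 days — not constant. Every event is on the 7th of the month.
Pattern: the 7th of each month.
Next: September 2001 → 2001-09-07.
Next: October 2001 → 2001-10-07.
Next: November 2001 → 2001-11-07.
December 2001: 2001-12-07.
January 2002: 2002-01-07.
Next: February 2002 → 2002-02-07.

2002-02-07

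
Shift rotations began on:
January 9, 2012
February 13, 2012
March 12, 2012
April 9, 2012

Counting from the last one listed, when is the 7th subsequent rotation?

These are Mondays at 28- or 35-day spacing (35, 28, 28).
The pattern: 2nd Monday of the month.
May 2012 — 2nd Monday is May 14, 2012.
June 2012 — 2nd Monday is June 11, 2012.
2nd Monday of July 2012: July 9, 2012.
August 2012 — 2nd Monday is August 13, 2012.
September 2012 — 2nd Monday is September 10, 2012.
October 2012 — 2nd Monday is October 8, 2012.
2nd Monday of November 2012: November 12, 2012.

November 12, 2012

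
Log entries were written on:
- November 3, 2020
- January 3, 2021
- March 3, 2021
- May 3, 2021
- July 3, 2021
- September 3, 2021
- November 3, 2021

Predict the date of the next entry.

January 3, 2022

Gaps: 61, 59, 61, 61, 62, 61 days — not constant. Every event is on the 3rd of the month.
Pattern: the 3rd of every 2 months.
January 2022: January 3, 2022.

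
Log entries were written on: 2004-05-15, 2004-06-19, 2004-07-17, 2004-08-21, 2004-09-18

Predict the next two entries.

These are Saturdays at 28- or 35-day spacing (35, 28, 35, 28).
The pattern: 3rd Saturday of the month.
3rd Saturday of October 2004: 2004-10-16.
3rd Saturday of November 2004: 2004-11-20.

2004-10-16, 2004-11-20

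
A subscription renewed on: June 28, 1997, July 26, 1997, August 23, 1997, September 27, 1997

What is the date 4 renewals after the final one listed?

January 24, 1998

Gaps: 28, 28, 35 days — a mix of 28 and 35. Every date is a Saturday.
Each is the 4th Saturday of its month.
4th Saturday of October 1997: October 25, 1997.
4th Saturday of November 1997: November 22, 1997.
December 1997 — 4th Saturday is December 27, 1997.
January 1998 — 4th Saturday is January 24, 1998.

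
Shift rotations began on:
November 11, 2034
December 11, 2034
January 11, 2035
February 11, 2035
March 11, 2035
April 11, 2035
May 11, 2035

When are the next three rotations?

Gaps: 30, 31, 31, 28, 31, 30 days — not constant. Every event is on the 11th of the month.
Pattern: the 11th of each month.
June 2035: June 11, 2035.
July 2035: July 11, 2035.
August 2035: August 11, 2035.

June 11, 2035; July 11, 2035; August 11, 2035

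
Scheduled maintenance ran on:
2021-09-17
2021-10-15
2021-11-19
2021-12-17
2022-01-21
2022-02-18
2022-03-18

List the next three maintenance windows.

2022-04-15, 2022-05-20, 2022-06-17

These are Fridays at 28- or 35-day spacing (28, 35, 28, 35, 28, 28).
The pattern: 3rd Friday of the month.
3rd Friday of April 2022: 2022-04-15.
3rd Friday of May 2022: 2022-05-20.
June 2022 — 3rd Friday is 2022-06-17.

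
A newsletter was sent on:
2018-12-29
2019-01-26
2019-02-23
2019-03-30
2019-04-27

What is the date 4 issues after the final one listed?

All Saturdays; the gaps (28, 28, 35, 28) vary with month length.
This is the last Saturday of each month.
May 2019 ends with Saturday 2019-05-25.
June 2019 ends with Saturday 2019-06-29.
Last Saturday of July 2019: 2019-07-27.
August 2019 ends with Saturday 2019-08-31.

2019-08-31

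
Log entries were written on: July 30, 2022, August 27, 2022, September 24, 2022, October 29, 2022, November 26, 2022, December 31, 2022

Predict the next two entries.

These are Saturdays with 28, 28, 35, 28, 35-day gaps.
Each is the final Saturday of its month — July 30, 2022 is past the 28th, so '4th Saturday' doesn't fit.
January 2023 ends with Saturday January 28, 2023.
Last Saturday of February 2023: February 25, 2023.

January 28, 2023; February 25, 2023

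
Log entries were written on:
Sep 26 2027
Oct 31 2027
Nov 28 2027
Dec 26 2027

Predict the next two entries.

These are Sundays with 35, 28, 28-day gaps.
Each is the final Sunday of its month — Oct 31 2027 is past the 28th, so '4th Sunday' doesn't fit.
Last Sunday of January 2028: Jan 30 2028.
Last Sunday of February 2028: Feb 27 2028.

Jan 30 2028, Feb 27 2028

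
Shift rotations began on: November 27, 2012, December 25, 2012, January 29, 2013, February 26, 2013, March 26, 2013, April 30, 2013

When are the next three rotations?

May 28, 2013; June 25, 2013; July 30, 2013

Every date is a Tuesday; gaps 28, 35, 28, 28, 35 days.
Each is the last Tuesday of its month (at least one falls on the 29th or later, ruling out '4th Tuesday').
May 2013 ends with Tuesday May 28, 2013.
Last Tuesday of June 2013: June 25, 2013.
Last Tuesday of July 2013: July 30, 2013.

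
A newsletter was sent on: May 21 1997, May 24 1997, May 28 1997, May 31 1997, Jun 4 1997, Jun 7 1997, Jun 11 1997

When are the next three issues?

Every event lands on a Wednesday or Saturday (gaps cycle 3, 4, 3, 4, 3, 4).
So the schedule is: every Wednesday and Saturday.
Next Saturday: Jun 14 1997.
The following Wednesday is Jun 18 1997.
The following Saturday is Jun 21 1997.

Jun 14 1997, Jun 18 1997, Jun 21 1997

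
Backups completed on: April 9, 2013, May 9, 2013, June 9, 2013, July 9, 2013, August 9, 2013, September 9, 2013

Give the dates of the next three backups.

October 9, 2013; November 9, 2013; December 9, 2013

Gaps: 30, 31, 30, 31, 31 days — not constant. Every event is on the 9th of the month.
Pattern: the 9th of each month.
October 2013: October 9, 2013.
Next: November 2013 → November 9, 2013.
December 2013: December 9, 2013.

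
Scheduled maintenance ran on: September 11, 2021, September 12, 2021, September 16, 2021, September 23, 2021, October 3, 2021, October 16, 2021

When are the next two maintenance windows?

November 1, 2021; November 20, 2021

Intervals are 1, 4, 7, 10, 13 days — an arithmetic progression with common difference 3.
Next gap: 16 days. October 16, 2021 + 16 days = November 1, 2021.
Next gap: 19 days. November 1, 2021 + 19 days = November 20, 2021.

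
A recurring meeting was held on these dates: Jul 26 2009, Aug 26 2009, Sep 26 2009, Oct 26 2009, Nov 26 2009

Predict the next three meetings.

Dec 26 2009, Jan 26 2010, Feb 26 2010

Gaps: 31, 31, 30, 31 days — not constant. Every event is on the 26th of the month.
Pattern: the 26th of each month.
Next: December 2009 → Dec 26 2009.
January 2010: Jan 26 2010.
February 2010: Feb 26 2010.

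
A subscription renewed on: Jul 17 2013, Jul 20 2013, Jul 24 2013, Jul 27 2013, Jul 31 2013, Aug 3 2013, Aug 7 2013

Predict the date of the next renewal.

Aug 10 2013

The gap pattern 3, 4, 3, 4, 3, 4 repeats every 2 events.
These are the Wednesdays and Saturdays of each week.
Next Saturday: Aug 10 2013.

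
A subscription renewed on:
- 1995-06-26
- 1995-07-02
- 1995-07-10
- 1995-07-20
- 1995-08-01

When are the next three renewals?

1995-08-15, 1995-08-31, 1995-09-18

Intervals are 6, 8, 10, 12 days — an arithmetic progression with common difference 2.
Next gap: 14 days. 1995-08-01 + 14 days = 1995-08-15.
Next gap: 16 days. 1995-08-15 + 16 days = 1995-08-31.
Next gap: 18 days. 1995-08-31 + 18 days = 1995-09-18.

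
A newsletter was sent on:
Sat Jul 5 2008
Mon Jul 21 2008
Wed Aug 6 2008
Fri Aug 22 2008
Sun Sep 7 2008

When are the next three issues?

Tue Sep 23 2008, Thu Oct 9 2008, Sat Oct 25 2008

Every event comes 16 days after the last (16, 16, 16, 16).
Sun Sep 7 2008 + 16 days = Tue Sep 23 2008.
Tue Sep 23 2008 + 16 days = Thu Oct 9 2008.
Thu Oct 9 2008 + 16 days = Sat Oct 25 2008.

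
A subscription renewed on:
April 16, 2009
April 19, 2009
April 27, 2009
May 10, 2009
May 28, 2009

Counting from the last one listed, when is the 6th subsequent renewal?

The spacing grows by 5 each time: 3, 8, 13, 18 days.
Next gap: 23 days. May 28, 2009 + 23 days = June 20, 2009.
Next gap: 28 days. June 20, 2009 + 28 days = July 18, 2009.
Next gap: 33 days. July 18, 2009 + 33 days = August 20, 2009.
Next gap: 38 days. August 20, 2009 + 38 days = September 27, 2009.
Next gap: 43 days. September 27, 2009 + 43 days = November 9, 2009.
Next gap: 48 days. November 9, 2009 + 48 days = December 27, 2009.

December 27, 2009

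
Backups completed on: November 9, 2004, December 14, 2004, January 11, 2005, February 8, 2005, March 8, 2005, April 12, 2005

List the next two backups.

May 10, 2005; June 14, 2005

All dates are Tuesdays, 35, 28, 28, 28, 35 days apart.
Specifically, the 2nd Tuesday of each month.
May 2005 — 2nd Tuesday is May 10, 2005.
June 2005 — 2nd Tuesday is June 14, 2005.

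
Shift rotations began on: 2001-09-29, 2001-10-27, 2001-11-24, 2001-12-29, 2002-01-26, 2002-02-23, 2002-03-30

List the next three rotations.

Every date is a Saturday; gaps 28, 28, 35, 28, 28, 35 days.
Each is the last Saturday of its month (at least one falls on the 29th or later, ruling out '4th Saturday').
April 2002 ends with Saturday 2002-04-27.
Last Saturday of May 2002: 2002-05-25.
Last Saturday of June 2002: 2002-06-29.

2002-04-27, 2002-05-25, 2002-06-29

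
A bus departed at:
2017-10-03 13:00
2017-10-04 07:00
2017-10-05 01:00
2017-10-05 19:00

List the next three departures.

2017-10-06 13:00, 2017-10-07 07:00, 2017-10-08 01:00

Spacing: 18, 18, 18 h — constant 18 h.
2017-10-05 19:00 + 18 h = 2017-10-06 13:00.
2017-10-06 13:00 + 18 h = 2017-10-07 07:00.
2017-10-07 07:00 + 18 h = 2017-10-08 01:00.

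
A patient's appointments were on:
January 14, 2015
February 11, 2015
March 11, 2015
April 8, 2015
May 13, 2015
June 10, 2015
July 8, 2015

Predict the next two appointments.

Gaps: 28, 28, 28, 35, 28, 28 days — a mix of 28 and 35. Every date is a Wednesday.
Each is the 2nd Wednesday of its month.
2nd Wednesday of August 2015: August 12, 2015.
2nd Wednesday of September 2015: September 9, 2015.

August 12, 2015; September 9, 2015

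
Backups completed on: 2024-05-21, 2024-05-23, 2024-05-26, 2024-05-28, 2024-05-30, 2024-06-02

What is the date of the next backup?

2024-06-04

The gap pattern 2, 3, 2, 2, 3 repeats every 3 events.
These are the Tuesdays, Thursdays and Sundays of each week.
Next Tuesday: 2024-06-04.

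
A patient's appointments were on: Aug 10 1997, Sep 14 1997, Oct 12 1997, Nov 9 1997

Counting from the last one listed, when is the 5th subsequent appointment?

Apr 12 1998

All dates are Sundays, 35, 28, 28 days apart.
Specifically, the 2nd Sunday of each month.
2nd Sunday of December 1997: Dec 14 1997.
2nd Sunday of January 1998: Jan 11 1998.
2nd Sunday of February 1998: Feb 8 1998.
2nd Sunday of March 1998: Mar 8 1998.
April 1998 — 2nd Sunday is Apr 12 1998.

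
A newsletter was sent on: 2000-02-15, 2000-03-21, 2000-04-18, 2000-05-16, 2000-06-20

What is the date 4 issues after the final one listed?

2000-10-17

All dates are Tuesdays, 35, 28, 28, 35 days apart.
Specifically, the 3rd Tuesday of each month.
July 2000 — 3rd Tuesday is 2000-07-18.
3rd Tuesday of August 2000: 2000-08-15.
September 2000 — 3rd Tuesday is 2000-09-19.
October 2000 — 3rd Tuesday is 2000-10-17.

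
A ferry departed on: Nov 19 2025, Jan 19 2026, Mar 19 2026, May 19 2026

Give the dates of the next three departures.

Jul 19 2026, Sep 19 2026, Nov 19 2026

Gaps: 61, 59, 61 days — not constant. Every event is on the 19th of the month.
Pattern: the 19th of every 2 months.
Next: July 2026 → Jul 19 2026.
Next: September 2026 → Sep 19 2026.
Next: November 2026 → Nov 19 2026.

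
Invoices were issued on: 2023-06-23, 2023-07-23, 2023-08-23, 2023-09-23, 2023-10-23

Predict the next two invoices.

Gaps: 30, 31, 31, 30 days — not constant. Every event is on the 23rd of the month.
Pattern: the 23rd of each month.
Next: November 2023 → 2023-11-23.
Next: December 2023 → 2023-12-23.

2023-11-23, 2023-12-23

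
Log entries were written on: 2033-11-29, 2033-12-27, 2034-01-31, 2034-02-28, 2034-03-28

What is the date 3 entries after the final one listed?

2034-06-27

All Tuesdays; the gaps (28, 35, 28, 28) vary with month length.
This is the last Tuesday of each month.
Last Tuesday of April 2034: 2034-04-25.
May 2034 ends with Tuesday 2034-05-30.
June 2034 ends with Tuesday 2034-06-27.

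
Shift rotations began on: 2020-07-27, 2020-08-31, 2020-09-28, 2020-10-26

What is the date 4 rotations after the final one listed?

2021-02-22

All Mondays; the gaps (35, 28, 28) vary with month length.
This is the last Monday of each month.
November 2020 ends with Monday 2020-11-30.
December 2020 ends with Monday 2020-12-28.
January 2021 ends with Monday 2021-01-25.
February 2021 ends with Monday 2021-02-22.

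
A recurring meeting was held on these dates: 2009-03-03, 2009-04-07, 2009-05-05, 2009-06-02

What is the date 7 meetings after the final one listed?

Gaps: 35, 28, 28 days — a mix of 28 and 35. Every date is a Tuesday.
Each is the 1st Tuesday of its month.
1st Tuesday of July 2009: 2009-07-07.
1st Tuesday of August 2009: 2009-08-04.
1st Tuesday of September 2009: 2009-09-01.
October 2009 — 1st Tuesday is 2009-10-06.
November 2009 — 1st Tuesday is 2009-11-03.
December 2009 — 1st Tuesday is 2009-12-01.
January 2010 — 1st Tuesday is 2010-01-05.

2010-01-05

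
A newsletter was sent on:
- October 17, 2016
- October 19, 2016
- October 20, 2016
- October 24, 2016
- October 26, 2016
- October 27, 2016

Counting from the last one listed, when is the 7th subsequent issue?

The gap pattern 2, 1, 4, 2, 1 repeats every 3 events.
These are the Mondays, Wednesdays and Thursdays of each week.
The following Monday is October 31, 2016.
Next Wednesday: November 2, 2016.
Next Thursday: November 3, 2016.
The following Monday is November 7, 2016.
Next Wednesday: November 9, 2016.
Next Thursday: November 10, 2016.
The following Monday is November 14, 2016.

November 14, 2016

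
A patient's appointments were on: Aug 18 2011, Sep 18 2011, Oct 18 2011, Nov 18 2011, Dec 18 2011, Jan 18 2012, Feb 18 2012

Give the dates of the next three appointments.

Mar 18 2012, Apr 18 2012, May 18 2012

The day-of-month is always 18 (31, 30, 31, 30, 31, 31 days between events).
So this recurs on the 18th of each month.
Next: March 2012 → Mar 18 2012.
Next: April 2012 → Apr 18 2012.
Next: May 2012 → May 18 2012.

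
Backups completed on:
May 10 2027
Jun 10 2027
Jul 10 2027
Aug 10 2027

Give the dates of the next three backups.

Sep 10 2027, Oct 10 2027, Nov 10 2027

Each date is the 10th; the gaps (31, 30, 31) track the month lengths.
The rule is the 10th of each month.
Next: September 2027 → Sep 10 2027.
Next: October 2027 → Oct 10 2027.
November 2027: Nov 10 2027.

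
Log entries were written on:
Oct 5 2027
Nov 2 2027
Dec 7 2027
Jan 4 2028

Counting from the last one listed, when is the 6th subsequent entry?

These are Tuesdays at 28- or 35-day spacing (28, 35, 28).
The pattern: 1st Tuesday of the month.
February 2028 — 1st Tuesday is Feb 1 2028.
March 2028 — 1st Tuesday is Mar 7 2028.
1st Tuesday of April 2028: Apr 4 2028.
1st Tuesday of May 2028: May 2 2028.
June 2028 — 1st Tuesday is Jun 6 2028.
1st Tuesday of July 2028: Jul 4 2028.

Jul 4 2028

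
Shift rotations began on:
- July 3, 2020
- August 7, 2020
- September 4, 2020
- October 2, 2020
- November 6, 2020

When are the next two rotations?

December 4, 2020; January 1, 2021

Gaps: 35, 28, 28, 35 days — a mix of 28 and 35. Every date is a Friday.
Each is the 1st Friday of its month.
December 2020 — 1st Friday is December 4, 2020.
January 2021 — 1st Friday is January 1, 2021.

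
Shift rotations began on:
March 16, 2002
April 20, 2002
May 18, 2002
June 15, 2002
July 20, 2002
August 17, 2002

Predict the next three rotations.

Gaps: 35, 28, 28, 35, 28 days — a mix of 28 and 35. Every date is a Saturday.
Each is the 3rd Saturday of its month.
September 2002 — 3rd Saturday is September 21, 2002.
3rd Saturday of October 2002: October 19, 2002.
3rd Saturday of November 2002: November 16, 2002.

September 21, 2002; October 19, 2002; November 16, 2002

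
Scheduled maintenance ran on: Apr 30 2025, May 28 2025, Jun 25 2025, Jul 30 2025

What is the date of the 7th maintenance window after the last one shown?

All Wednesdays; the gaps (28, 28, 35) vary with month length.
This is the last Wednesday of each month.
August 2025 ends with Wednesday Aug 27 2025.
September 2025 ends with Wednesday Sep 24 2025.
Last Wednesday of October 2025: Oct 29 2025.
Last Wednesday of November 2025: Nov 26 2025.
December 2025 ends with Wednesday Dec 31 2025.
Last Wednesday of January 2026: Jan 28 2026.
February 2026 ends with Wednesday Feb 25 2026.

Feb 25 2026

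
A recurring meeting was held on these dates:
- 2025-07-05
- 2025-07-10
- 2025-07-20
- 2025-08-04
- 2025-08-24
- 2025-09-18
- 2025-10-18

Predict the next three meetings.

2025-11-22, 2026-01-01, 2026-02-15

The spacing grows by 5 each time: 5, 10, 15, 20, 25, 30 days.
Next gap: 35 days. 2025-10-18 + 35 days = 2025-11-22.
Next gap: 40 days. 2025-11-22 + 40 days = 2026-01-01.
Next gap: 45 days. 2026-01-01 + 45 days = 2026-02-15.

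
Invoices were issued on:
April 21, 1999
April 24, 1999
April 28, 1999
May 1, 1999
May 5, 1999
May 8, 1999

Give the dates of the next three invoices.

The gap pattern 3, 4, 3, 4, 3 repeats every 2 events.
These are the Wednesdays and Saturdays of each week.
Next Wednesday: May 12, 1999.
The following Saturday is May 15, 1999.
Next Wednesday: May 19, 1999.

May 12, 1999; May 15, 1999; May 19, 1999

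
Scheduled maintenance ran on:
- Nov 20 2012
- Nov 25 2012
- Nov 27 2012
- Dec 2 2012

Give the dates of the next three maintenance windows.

Dec 4 2012, Dec 9 2012, Dec 11 2012

Gaps: 5, 2, 5 days — not constant, but cyclic with period 2.
The events fall on every Tuesday and Sunday.
Next Tuesday: Dec 4 2012.
The following Sunday is Dec 9 2012.
Next Tuesday: Dec 11 2012.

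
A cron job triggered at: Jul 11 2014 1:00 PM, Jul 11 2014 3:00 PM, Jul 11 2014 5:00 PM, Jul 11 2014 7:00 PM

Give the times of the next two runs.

Gaps: 2, 2, 2 hours — each event is 2 hours after the previous one.
Jul 11 2014 7:00 PM + 2 h = Jul 11 2014 9:00 PM.
Jul 11 2014 9:00 PM + 2 h = Jul 11 2014 11:00 PM.

Jul 11 2014 9:00 PM, Jul 11 2014 11:00 PM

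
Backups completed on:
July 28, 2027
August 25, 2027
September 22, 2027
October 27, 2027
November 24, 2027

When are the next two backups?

Gaps: 28, 28, 35, 28 days — a mix of 28 and 35. Every date is a Wednesday.
Each is the 4th Wednesday of its month.
December 2027 — 4th Wednesday is December 22, 2027.
January 2028 — 4th Wednesday is January 26, 2028.

December 22, 2027; January 26, 2028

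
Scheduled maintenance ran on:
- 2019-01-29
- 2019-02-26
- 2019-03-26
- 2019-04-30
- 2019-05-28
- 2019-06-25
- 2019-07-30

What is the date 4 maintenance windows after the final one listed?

2019-11-26

Every date is a Tuesday; gaps 28, 28, 35, 28, 28, 35 days.
Each is the last Tuesday of its month (at least one falls on the 29th or later, ruling out '4th Tuesday').
Last Tuesday of August 2019: 2019-08-27.
Last Tuesday of September 2019: 2019-09-24.
October 2019 ends with Tuesday 2019-10-29.
Last Tuesday of November 2019: 2019-11-26.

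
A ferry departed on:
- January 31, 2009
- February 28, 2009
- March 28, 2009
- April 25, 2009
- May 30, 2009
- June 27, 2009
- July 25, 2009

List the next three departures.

August 29, 2009; September 26, 2009; October 31, 2009

Every date is a Saturday; gaps 28, 28, 28, 35, 28, 28 days.
Each is the last Saturday of its month (at least one falls on the 29th or later, ruling out '4th Saturday').
Last Saturday of August 2009: August 29, 2009.
Last Saturday of September 2009: September 26, 2009.
October 2009 ends with Saturday October 31, 2009.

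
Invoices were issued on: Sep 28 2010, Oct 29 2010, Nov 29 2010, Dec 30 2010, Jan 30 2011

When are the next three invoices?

Mar 2 2011, Apr 2 2011, May 3 2011

Every event comes 31 days after the last (31, 31, 31, 31).
Jan 30 2011 + 31 days = Mar 2 2011.
Mar 2 2011 + 31 days = Apr 2 2011.
Apr 2 2011 + 31 days = May 3 2011.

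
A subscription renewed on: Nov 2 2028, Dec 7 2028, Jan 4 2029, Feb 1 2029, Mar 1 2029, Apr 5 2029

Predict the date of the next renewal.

May 3 2029

Gaps: 35, 28, 28, 28, 35 days — a mix of 28 and 35. Every date is a Thursday.
Each is the 1st Thursday of its month.
May 2029 — 1st Thursday is May 3 2029.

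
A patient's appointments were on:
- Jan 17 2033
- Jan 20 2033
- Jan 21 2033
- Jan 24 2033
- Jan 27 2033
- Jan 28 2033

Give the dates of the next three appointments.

Every event lands on a Monday or Thursday or Friday (gaps cycle 3, 1, 3, 3, 1).
So the schedule is: every Monday, Thursday and Friday.
Next Monday: Jan 31 2033.
Next Thursday: Feb 3 2033.
Next Friday: Feb 4 2033.

Jan 31 2033, Feb 3 2033, Feb 4 2033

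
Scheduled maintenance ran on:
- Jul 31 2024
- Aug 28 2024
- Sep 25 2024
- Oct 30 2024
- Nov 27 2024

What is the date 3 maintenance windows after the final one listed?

All Wednesdays; the gaps (28, 28, 35, 28) vary with month length.
This is the last Wednesday of each month.
Last Wednesday of December 2024: Dec 25 2024.
Last Wednesday of January 2025: Jan 29 2025.
February 2025 ends with Wednesday Feb 26 2025.

Feb 26 2025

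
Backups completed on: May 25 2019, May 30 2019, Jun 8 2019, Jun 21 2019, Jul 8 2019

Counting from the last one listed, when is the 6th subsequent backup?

Jan 10 2020

Gaps: 5, 9, 13, 17 days — each gap is 4 larger than the previous one.
Next gap: 21 days. Jul 8 2019 + 21 days = Jul 29 2019.
Next gap: 25 days. Jul 29 2019 + 25 days = Aug 23 2019.
Next gap: 29 days. Aug 23 2019 + 29 days = Sep 21 2019.
Next gap: 33 days. Sep 21 2019 + 33 days = Oct 24 2019.
Next gap: 37 days. Oct 24 2019 + 37 days = Nov 30 2019.
Next gap: 41 days. Nov 30 2019 + 41 days = Jan 10 2020.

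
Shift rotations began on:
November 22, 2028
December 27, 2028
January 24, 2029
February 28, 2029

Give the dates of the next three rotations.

Gaps: 35, 28, 35 days — a mix of 28 and 35. Every date is a Wednesday.
Each is the 4th Wednesday of its month.
4th Wednesday of March 2029: March 28, 2029.
4th Wednesday of April 2029: April 25, 2029.
4th Wednesday of May 2029: May 23, 2029.

March 28, 2029; April 25, 2029; May 23, 2029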